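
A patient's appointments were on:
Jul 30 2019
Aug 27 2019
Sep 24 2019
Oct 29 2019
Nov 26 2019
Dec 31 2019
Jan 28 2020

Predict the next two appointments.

These are Tuesdays with 28, 28, 35, 28, 35, 28-day gaps.
Each is the final Tuesday of its month — Jul 30 2019 is past the 28th, so '4th Tuesday' doesn't fit.
February 2020 ends with Tuesday Feb 25 2020.
March 2020 ends with Tuesday Mar 31 2020.

Feb 25 2020, Mar 31 2020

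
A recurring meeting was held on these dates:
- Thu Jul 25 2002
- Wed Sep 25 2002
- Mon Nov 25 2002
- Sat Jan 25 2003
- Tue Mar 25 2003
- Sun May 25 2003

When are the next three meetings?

Fri Jul 25 2003, Thu Sep 25 2003, Tue Nov 25 2003

Gaps: 62, 61, 61, 59, 61 days — not constant. Every event is on the 25th of the month.
Pattern: the 25th of every 2 months.
Next: July 2003 → Fri Jul 25 2003.
Next: September 2003 → Thu Sep 25 2003.
Next: November 2003 → Tue Nov 25 2003.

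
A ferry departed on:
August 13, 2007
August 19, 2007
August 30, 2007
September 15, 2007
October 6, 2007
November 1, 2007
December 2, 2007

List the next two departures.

The spacing grows by 5 each time: 6, 11, 16, 21, 26, 31 days.
Next gap: 36 days. December 2, 2007 + 36 days = January 7, 2008.
Next gap: 41 days. January 7, 2008 + 41 days = February 17, 2008.

January 7, 2008; February 17, 2008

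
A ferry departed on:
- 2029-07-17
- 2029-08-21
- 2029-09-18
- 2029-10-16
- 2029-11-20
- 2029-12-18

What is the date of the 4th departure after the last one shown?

2030-04-16

All dates are Tuesdays, 35, 28, 28, 35, 28 days apart.
Specifically, the 3rd Tuesday of each month.
3rd Tuesday of January 2030: 2030-01-15.
February 2030 — 3rd Tuesday is 2030-02-19.
3rd Tuesday of March 2030: 2030-03-19.
April 2030 — 3rd Tuesday is 2030-04-16.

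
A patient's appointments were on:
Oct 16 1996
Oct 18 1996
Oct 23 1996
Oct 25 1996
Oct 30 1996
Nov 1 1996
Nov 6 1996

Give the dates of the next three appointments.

Every event lands on a Wednesday or Friday (gaps cycle 2, 5, 2, 5, 2, 5).
So the schedule is: every Wednesday and Friday.
The following Friday is Nov 8 1996.
Next Wednesday: Nov 13 1996.
The following Friday is Nov 15 1996.

Nov 8 1996, Nov 13 1996, Nov 15 1996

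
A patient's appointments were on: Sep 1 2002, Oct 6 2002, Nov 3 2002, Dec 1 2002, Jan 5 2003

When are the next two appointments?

Gaps: 35, 28, 28, 35 days — a mix of 28 and 35. Every date is a Sunday.
Each is the 1st Sunday of its month.
1st Sunday of February 2003: Feb 2 2003.
March 2003 — 1st Sunday is Mar 2 2003.

Feb 2 2003, Mar 2 2003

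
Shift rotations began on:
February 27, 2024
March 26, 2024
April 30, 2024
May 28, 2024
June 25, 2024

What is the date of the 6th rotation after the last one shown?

All Tuesdays; the gaps (28, 35, 28, 28) vary with month length.
This is the last Tuesday of each month.
July 2024 ends with Tuesday July 30, 2024.
August 2024 ends with Tuesday August 27, 2024.
Last Tuesday of September 2024: September 24, 2024.
October 2024 ends with Tuesday October 29, 2024.
Last Tuesday of November 2024: November 26, 2024.
December 2024 ends with Tuesday December 31, 2024.

December 31, 2024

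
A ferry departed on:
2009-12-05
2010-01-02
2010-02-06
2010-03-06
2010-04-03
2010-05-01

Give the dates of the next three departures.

2010-06-05, 2010-07-03, 2010-08-07

All dates are Saturdays, 28, 35, 28, 28, 28 days apart.
Specifically, the 1st Saturday of each month.
1st Saturday of June 2010: 2010-06-05.
July 2010 — 1st Saturday is 2010-07-03.
August 2010 — 1st Saturday is 2010-08-07.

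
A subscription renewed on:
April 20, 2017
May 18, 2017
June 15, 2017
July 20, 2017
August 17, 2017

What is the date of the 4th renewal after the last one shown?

All dates are Thursdays, 28, 28, 35, 28 days apart.
Specifically, the 3rd Thursday of each month.
3rd Thursday of September 2017: September 21, 2017.
3rd Thursday of October 2017: October 19, 2017.
3rd Thursday of November 2017: November 16, 2017.
December 2017 — 3rd Thursday is December 21, 2017.

December 21, 2017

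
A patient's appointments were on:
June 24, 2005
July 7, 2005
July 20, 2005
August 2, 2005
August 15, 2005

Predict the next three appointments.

August 28, 2005; September 10, 2005; September 23, 2005

The spacing is 13, 13, 13, 13 days — always 13 days.
August 15, 2005 + 13 days = August 28, 2005.
August 28, 2005 + 13 days = September 10, 2005.
September 10, 2005 + 13 days = September 23, 2005.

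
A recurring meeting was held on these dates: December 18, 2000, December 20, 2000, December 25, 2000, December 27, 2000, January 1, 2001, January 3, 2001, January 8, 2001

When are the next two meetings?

January 10, 2001; January 15, 2001

Gaps: 2, 5, 2, 5, 2, 5 days — not constant, but cyclic with period 2.
The events fall on every Monday and Wednesday.
Next Wednesday: January 10, 2001.
The following Monday is January 15, 2001.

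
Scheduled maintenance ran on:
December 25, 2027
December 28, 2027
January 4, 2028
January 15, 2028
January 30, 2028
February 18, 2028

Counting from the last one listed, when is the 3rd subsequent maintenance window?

Gaps: 3, 7, 11, 15, 19 days — each gap is 4 larger than the previous one.
Next gap: 23 days. February 18, 2028 + 23 days = March 12, 2028.
Next gap: 27 days. March 12, 2028 + 27 days = April 8, 2028.
Next gap: 31 days. April 8, 2028 + 31 days = May 9, 2028.

May 9, 2028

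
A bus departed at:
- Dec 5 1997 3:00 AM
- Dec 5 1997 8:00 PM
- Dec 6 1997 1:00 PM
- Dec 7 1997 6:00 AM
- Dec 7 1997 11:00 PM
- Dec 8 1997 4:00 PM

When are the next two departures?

Dec 9 1997 9:00 AM, Dec 10 1997 2:00 AM

The interval is a steady 17 hours (17, 17, 17, 17, 17).
Dec 8 1997 4:00 PM + 17 h = Dec 9 1997 9:00 AM.
Dec 9 1997 9:00 AM + 17 h = Dec 10 1997 2:00 AM.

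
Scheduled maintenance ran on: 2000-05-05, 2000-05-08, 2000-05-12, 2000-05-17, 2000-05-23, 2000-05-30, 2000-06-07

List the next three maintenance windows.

2000-06-16, 2000-06-26, 2000-07-07

Intervals are 3, 4, 5, 6, 7, 8 days — an arithmetic progression with common difference 1.
Next gap: 9 days. 2000-06-07 + 9 days = 2000-06-16.
Next gap: 10 days. 2000-06-16 + 10 days = 2000-06-26.
Next gap: 11 days. 2000-06-26 + 11 days = 2000-07-07.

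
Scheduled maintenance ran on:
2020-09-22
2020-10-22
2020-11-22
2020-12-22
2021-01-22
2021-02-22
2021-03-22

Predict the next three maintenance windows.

Each date is the 22nd; the gaps (30, 31, 30, 31, 31, 28) track the month lengths.
The rule is the 22nd of each month.
April 2021: 2021-04-22.
May 2021: 2021-05-22.
Next: June 2021 → 2021-06-22.

2021-04-22, 2021-05-22, 2021-06-22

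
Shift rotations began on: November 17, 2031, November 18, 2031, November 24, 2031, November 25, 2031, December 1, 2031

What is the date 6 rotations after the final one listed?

December 22, 2031

Every event lands on a Monday or Tuesday (gaps cycle 1, 6, 1, 6).
So the schedule is: every Monday and Tuesday.
The following Tuesday is December 2, 2031.
Next Monday: December 8, 2031.
Next Tuesday: December 9, 2031.
Next Monday: December 15, 2031.
Next Tuesday: December 16, 2031.
The following Monday is December 22, 2031.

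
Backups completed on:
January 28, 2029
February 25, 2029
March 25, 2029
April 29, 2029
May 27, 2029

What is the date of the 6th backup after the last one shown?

November 25, 2029

These are Sundays with 28, 28, 35, 28-day gaps.
Each is the final Sunday of its month — April 29, 2029 is past the 28th, so '4th Sunday' doesn't fit.
Last Sunday of June 2029: June 24, 2029.
July 2029 ends with Sunday July 29, 2029.
August 2029 ends with Sunday August 26, 2029.
September 2029 ends with Sunday September 30, 2029.
Last Sunday of October 2029: October 28, 2029.
Last Sunday of November 2029: November 25, 2029.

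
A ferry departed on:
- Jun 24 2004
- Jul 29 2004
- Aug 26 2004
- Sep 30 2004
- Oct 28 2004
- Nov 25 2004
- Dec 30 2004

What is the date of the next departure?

All Thursdays; the gaps (35, 28, 35, 28, 28, 35) vary with month length.
This is the last Thursday of each month.
Last Thursday of January 2005: Jan 27 2005.

Jan 27 2005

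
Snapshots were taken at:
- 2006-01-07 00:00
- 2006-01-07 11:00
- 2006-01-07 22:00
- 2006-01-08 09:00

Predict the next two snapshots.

Gaps: 11, 11, 11 hours — each event is 11 hours after the previous one.
2006-01-08 09:00 + 11 h = 2006-01-08 20:00.
2006-01-08 20:00 + 11 h = 2006-01-09 07:00.

2006-01-08 20:00, 2006-01-09 07:00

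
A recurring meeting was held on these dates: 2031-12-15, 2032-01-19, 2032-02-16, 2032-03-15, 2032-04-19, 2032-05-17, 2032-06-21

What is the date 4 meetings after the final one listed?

2032-10-18

Gaps: 35, 28, 28, 35, 28, 35 days — a mix of 28 and 35. Every date is a Monday.
Each is the 3rd Monday of its month.
July 2032 — 3rd Monday is 2032-07-19.
August 2032 — 3rd Monday is 2032-08-16.
3rd Monday of September 2032: 2032-09-20.
3rd Monday of October 2032: 2032-10-18.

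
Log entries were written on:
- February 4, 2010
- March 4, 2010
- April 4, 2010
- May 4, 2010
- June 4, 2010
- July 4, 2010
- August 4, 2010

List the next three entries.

September 4, 2010; October 4, 2010; November 4, 2010

The day-of-month is always 4 (28, 31, 30, 31, 30, 31 days between events).
So this recurs on the 4th of each month.
Next: September 2010 → September 4, 2010.
Next: October 2010 → October 4, 2010.
November 2010: November 4, 2010.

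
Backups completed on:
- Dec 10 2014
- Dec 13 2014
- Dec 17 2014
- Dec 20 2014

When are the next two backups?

The gap pattern 3, 4, 3 repeats every 2 events.
These are the Wednesdays and Saturdays of each week.
Next Wednesday: Dec 24 2014.
Next Saturday: Dec 27 2014.

Dec 24 2014, Dec 27 2014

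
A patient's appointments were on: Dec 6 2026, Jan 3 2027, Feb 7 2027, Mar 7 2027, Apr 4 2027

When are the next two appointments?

These are Sundays at 28- or 35-day spacing (28, 35, 28, 28).
The pattern: 1st Sunday of the month.
May 2027 — 1st Sunday is May 2 2027.
June 2027 — 1st Sunday is Jun 6 2027.

May 2 2027, Jun 6 2027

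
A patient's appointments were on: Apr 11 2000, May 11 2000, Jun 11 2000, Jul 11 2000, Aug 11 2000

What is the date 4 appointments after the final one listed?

Dec 11 2000

Each date is the 11th; the gaps (30, 31, 30, 31) track the month lengths.
The rule is the 11th of each month.
Next: September 2000 → Sep 11 2000.
Next: October 2000 → Oct 11 2000.
Next: November 2000 → Nov 11 2000.
December 2000: Dec 11 2000.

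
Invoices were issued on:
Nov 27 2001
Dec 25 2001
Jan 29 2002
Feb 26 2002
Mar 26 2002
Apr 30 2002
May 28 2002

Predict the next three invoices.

Jun 25 2002, Jul 30 2002, Aug 27 2002

All Tuesdays; the gaps (28, 35, 28, 28, 35, 28) vary with month length.
This is the last Tuesday of each month.
June 2002 ends with Tuesday Jun 25 2002.
July 2002 ends with Tuesday Jul 30 2002.
Last Tuesday of August 2002: Aug 27 2002.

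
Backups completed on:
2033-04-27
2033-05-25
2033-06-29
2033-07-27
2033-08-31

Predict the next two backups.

2033-09-28, 2033-10-26

All Wednesdays; the gaps (28, 35, 28, 35) vary with month length.
This is the last Wednesday of each month.
September 2033 ends with Wednesday 2033-09-28.
Last Wednesday of October 2033: 2033-10-26.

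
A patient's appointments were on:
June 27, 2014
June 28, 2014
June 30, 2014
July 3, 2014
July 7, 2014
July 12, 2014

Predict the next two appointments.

July 18, 2014; July 25, 2014

Intervals are 1, 2, 3, 4, 5 days — an arithmetic progression with common difference 1.
Next gap: 6 days. July 12, 2014 + 6 days = July 18, 2014.
Next gap: 7 days. July 18, 2014 + 7 days = July 25, 2014.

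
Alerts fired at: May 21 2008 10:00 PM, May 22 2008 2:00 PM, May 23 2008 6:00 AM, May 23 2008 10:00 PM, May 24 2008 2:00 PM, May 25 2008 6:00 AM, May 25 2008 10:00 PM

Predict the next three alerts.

Spacing: 16, 16, 16, 16, 16, 16 h — constant 16 h.
May 25 2008 10:00 PM + 16 h = May 26 2008 2:00 PM.
May 26 2008 2:00 PM + 16 h = May 27 2008 6:00 AM.
May 27 2008 6:00 AM + 16 h = May 27 2008 10:00 PM.

May 26 2008 2:00 PM, May 27 2008 6:00 AM, May 27 2008 10:00 PM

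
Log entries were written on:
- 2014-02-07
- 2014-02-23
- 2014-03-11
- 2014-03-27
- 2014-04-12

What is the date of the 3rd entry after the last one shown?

2014-05-30

The spacing is 16, 16, 16, 16 days — always 16 days.
2014-04-12 + 16 days = 2014-04-28.
2014-04-28 + 16 days = 2014-05-14.
2014-05-14 + 16 days = 2014-05-30.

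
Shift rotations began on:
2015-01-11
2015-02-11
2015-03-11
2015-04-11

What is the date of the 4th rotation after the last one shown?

The day-of-month is always 11 (31, 28, 31 days between events).
So this recurs on the 11th of each month.
Next: May 2015 → 2015-05-11.
Next: June 2015 → 2015-06-11.
Next: July 2015 → 2015-07-11.
Next: August 2015 → 2015-08-11.

2015-08-11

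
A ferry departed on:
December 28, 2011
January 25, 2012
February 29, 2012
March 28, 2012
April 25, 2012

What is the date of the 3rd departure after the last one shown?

All Wednesdays; the gaps (28, 35, 28, 28) vary with month length.
This is the last Wednesday of each month.
May 2012 ends with Wednesday May 30, 2012.
June 2012 ends with Wednesday June 27, 2012.
Last Wednesday of July 2012: July 25, 2012.

July 25, 2012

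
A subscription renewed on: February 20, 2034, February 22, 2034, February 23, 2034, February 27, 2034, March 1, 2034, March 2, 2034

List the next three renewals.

Every event lands on a Monday or Wednesday or Thursday (gaps cycle 2, 1, 4, 2, 1).
So the schedule is: every Monday, Wednesday and Thursday.
The following Monday is March 6, 2034.
The following Wednesday is March 8, 2034.
Next Thursday: March 9, 2034.

March 6, 2034; March 8, 2034; March 9, 2034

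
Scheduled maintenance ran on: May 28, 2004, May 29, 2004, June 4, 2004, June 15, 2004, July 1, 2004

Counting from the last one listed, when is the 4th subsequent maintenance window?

The spacing grows by 5 each time: 1, 6, 11, 16 days.
Next gap: 21 days. July 1, 2004 + 21 days = July 22, 2004.
Next gap: 26 days. July 22, 2004 + 26 days = August 17, 2004.
Next gap: 31 days. August 17, 2004 + 31 days = September 17, 2004.
Next gap: 36 days. September 17, 2004 + 36 days = October 23, 2004.

October 23, 2004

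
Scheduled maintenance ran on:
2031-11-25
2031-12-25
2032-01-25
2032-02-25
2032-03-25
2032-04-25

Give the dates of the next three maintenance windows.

2032-05-25, 2032-06-25, 2032-07-25

Each date is the 25th; the gaps (30, 31, 31, 29, 31) track the month lengths.
The rule is the 25th of each month.
May 2032: 2032-05-25.
June 2032: 2032-06-25.
Next: July 2032 → 2032-07-25.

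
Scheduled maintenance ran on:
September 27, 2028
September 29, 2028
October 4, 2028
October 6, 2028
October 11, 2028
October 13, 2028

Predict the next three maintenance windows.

Gaps: 2, 5, 2, 5, 2 days — not constant, but cyclic with period 2.
The events fall on every Wednesday and Friday.
The following Wednesday is October 18, 2028.
Next Friday: October 20, 2028.
The following Wednesday is October 25, 2028.

October 18, 2028; October 20, 2028; October 25, 2028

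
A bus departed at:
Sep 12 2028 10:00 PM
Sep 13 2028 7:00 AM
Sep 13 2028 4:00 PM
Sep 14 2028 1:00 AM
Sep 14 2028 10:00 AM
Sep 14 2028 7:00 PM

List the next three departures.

The interval is a steady 9 hours (9, 9, 9, 9, 9).
Sep 14 2028 7:00 PM + 9 h = Sep 15 2028 4:00 AM.
Sep 15 2028 4:00 AM + 9 h = Sep 15 2028 1:00 PM.
Sep 15 2028 1:00 PM + 9 h = Sep 15 2028 10:00 PM.

Sep 15 2028 4:00 AM, Sep 15 2028 1:00 PM, Sep 15 2028 10:00 PM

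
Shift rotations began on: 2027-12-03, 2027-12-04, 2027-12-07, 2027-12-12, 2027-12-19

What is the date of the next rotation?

2027-12-28

Gaps: 1, 3, 5, 7 days — each gap is 2 larger than the previous one.
Next gap: 9 days. 2027-12-19 + 9 days = 2027-12-28.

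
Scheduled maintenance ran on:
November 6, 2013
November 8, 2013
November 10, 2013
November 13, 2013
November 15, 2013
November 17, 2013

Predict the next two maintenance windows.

Gaps: 2, 2, 3, 2, 2 days — not constant, but cyclic with period 3.
The events fall on every Wednesday, Friday and Sunday.
Next Wednesday: November 20, 2013.
Next Friday: November 22, 2013.

November 20, 2013; November 22, 2013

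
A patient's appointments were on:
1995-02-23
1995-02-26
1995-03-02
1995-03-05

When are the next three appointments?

1995-03-09, 1995-03-12, 1995-03-16

Gaps: 3, 4, 3 days — not constant, but cyclic with period 2.
The events fall on every Thursday and Sunday.
The following Thursday is 1995-03-09.
Next Sunday: 1995-03-12.
The following Thursday is 1995-03-16.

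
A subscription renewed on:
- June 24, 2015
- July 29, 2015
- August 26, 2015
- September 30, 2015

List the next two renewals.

October 28, 2015; November 25, 2015

Every date is a Wednesday; gaps 35, 28, 35 days.
Each is the last Wednesday of its month (at least one falls on the 29th or later, ruling out '4th Wednesday').
Last Wednesday of October 2015: October 28, 2015.
Last Wednesday of November 2015: November 25, 2015.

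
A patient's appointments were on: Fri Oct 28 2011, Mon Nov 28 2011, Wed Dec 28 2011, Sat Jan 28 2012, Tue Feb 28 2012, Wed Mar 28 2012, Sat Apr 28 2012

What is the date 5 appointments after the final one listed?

Fri Sep 28 2012

Each date is the 28th; the gaps (31, 30, 31, 31, 29, 31) track the month lengths.
The rule is the 28th of each month.
May 2012: Mon May 28 2012.
June 2012: Thu Jun 28 2012.
July 2012: Sat Jul 28 2012.
Next: August 2012 → Tue Aug 28 2012.
Next: September 2012 → Fri Sep 28 2012.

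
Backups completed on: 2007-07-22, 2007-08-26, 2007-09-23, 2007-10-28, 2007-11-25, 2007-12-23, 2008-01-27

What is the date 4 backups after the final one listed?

2008-05-25

Gaps: 35, 28, 35, 28, 28, 35 days — a mix of 28 and 35. Every date is a Sunday.
Each is the 4th Sunday of its month.
February 2008 — 4th Sunday is 2008-02-24.
March 2008 — 4th Sunday is 2008-03-23.
April 2008 — 4th Sunday is 2008-04-27.
May 2008 — 4th Sunday is 2008-05-25.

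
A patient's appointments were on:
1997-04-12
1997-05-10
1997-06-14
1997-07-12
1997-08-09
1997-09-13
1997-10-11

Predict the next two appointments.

All dates are Saturdays, 28, 35, 28, 28, 35, 28 days apart.
Specifically, the 2nd Saturday of each month.
November 1997 — 2nd Saturday is 1997-11-08.
2nd Saturday of December 1997: 1997-12-13.

1997-11-08, 1997-12-13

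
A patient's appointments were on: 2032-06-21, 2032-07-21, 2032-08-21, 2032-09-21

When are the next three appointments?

Each date is the 21st; the gaps (30, 31, 31) track the month lengths.
The rule is the 21st of each month.
October 2032: 2032-10-21.
Next: November 2032 → 2032-11-21.
Next: December 2032 → 2032-12-21.

2032-10-21, 2032-11-21, 2032-12-21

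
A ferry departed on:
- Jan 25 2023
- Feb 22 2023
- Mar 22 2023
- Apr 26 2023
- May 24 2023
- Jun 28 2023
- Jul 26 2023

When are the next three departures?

Aug 23 2023, Sep 27 2023, Oct 25 2023

Gaps: 28, 28, 35, 28, 35, 28 days — a mix of 28 and 35. Every date is a Wednesday.
Each is the 4th Wednesday of its month.
August 2023 — 4th Wednesday is Aug 23 2023.
September 2023 — 4th Wednesday is Sep 27 2023.
4th Wednesday of October 2023: Oct 25 2023.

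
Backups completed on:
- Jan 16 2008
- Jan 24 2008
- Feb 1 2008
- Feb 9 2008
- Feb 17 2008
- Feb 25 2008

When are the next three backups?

Mar 4 2008, Mar 12 2008, Mar 20 2008

The spacing is 8, 8, 8, 8, 8 days — always 8 days.
Feb 25 2008 + 8 days = Mar 4 2008.
Mar 4 2008 + 8 days = Mar 12 2008.
Mar 12 2008 + 8 days = Mar 20 2008.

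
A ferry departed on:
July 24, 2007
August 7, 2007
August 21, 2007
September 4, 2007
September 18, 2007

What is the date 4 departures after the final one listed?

November 13, 2007

The spacing is 14, 14, 14, 14 days — always 14 days.
September 18, 2007 + 14 days = October 2, 2007.
October 2, 2007 + 14 days = October 16, 2007.
October 16, 2007 + 14 days = October 30, 2007.
October 30, 2007 + 14 days = November 13, 2007.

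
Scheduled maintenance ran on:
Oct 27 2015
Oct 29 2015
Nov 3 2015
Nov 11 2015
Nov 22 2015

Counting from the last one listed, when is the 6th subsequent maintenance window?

Intervals are 2, 5, 8, 11 days — an arithmetic progression with common difference 3.
Next gap: 14 days. Nov 22 2015 + 14 days = Dec 6 2015.
Next gap: 17 days. Dec 6 2015 + 17 days = Dec 23 2015.
Next gap: 20 days. Dec 23 2015 + 20 days = Jan 12 2016.
Next gap: 23 days. Jan 12 2016 + 23 days = Feb 4 2016.
Next gap: 26 days. Feb 4 2016 + 26 days = Mar 1 2016.
Next gap: 29 days. Mar 1 2016 + 29 days = Mar 30 2016.

Mar 30 2016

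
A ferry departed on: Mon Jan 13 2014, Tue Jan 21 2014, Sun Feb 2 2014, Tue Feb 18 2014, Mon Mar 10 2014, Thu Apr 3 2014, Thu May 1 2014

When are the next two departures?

Mon Jun 2 2014, Tue Jul 8 2014

Gaps: 8, 12, 16, 20, 24, 28 days — each gap is 4 larger than the previous one.
Next gap: 32 days. Thu May 1 2014 + 32 days = Mon Jun 2 2014.
Next gap: 36 days. Mon Jun 2 2014 + 36 days = Tue Jul 8 2014.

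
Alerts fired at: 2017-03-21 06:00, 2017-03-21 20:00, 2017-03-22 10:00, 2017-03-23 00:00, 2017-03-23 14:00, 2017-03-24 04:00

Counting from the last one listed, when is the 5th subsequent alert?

2017-03-27 02:00

Spacing: 14, 14, 14, 14, 14 h — constant 14 h.
2017-03-24 04:00 + 14 h = 2017-03-24 18:00.
2017-03-24 18:00 + 14 h = 2017-03-25 08:00.
2017-03-25 08:00 + 14 h = 2017-03-25 22:00.
2017-03-25 22:00 + 14 h = 2017-03-26 12:00.
2017-03-26 12:00 + 14 h = 2017-03-27 02:00.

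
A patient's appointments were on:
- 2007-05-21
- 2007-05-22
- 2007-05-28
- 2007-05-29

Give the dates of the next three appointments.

Every event lands on a Monday or Tuesday (gaps cycle 1, 6, 1).
So the schedule is: every Monday and Tuesday.
Next Monday: 2007-06-04.
Next Tuesday: 2007-06-05.
The following Monday is 2007-06-11.

2007-06-04, 2007-06-05, 2007-06-11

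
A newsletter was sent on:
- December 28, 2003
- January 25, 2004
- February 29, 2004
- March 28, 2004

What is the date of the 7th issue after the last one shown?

These are Sundays with 28, 35, 28-day gaps.
Each is the final Sunday of its month — February 29, 2004 is past the 28th, so '4th Sunday' doesn't fit.
April 2004 ends with Sunday April 25, 2004.
May 2004 ends with Sunday May 30, 2004.
June 2004 ends with Sunday June 27, 2004.
July 2004 ends with Sunday July 25, 2004.
Last Sunday of August 2004: August 29, 2004.
September 2004 ends with Sunday September 26, 2004.
October 2004 ends with Sunday October 31, 2004.

October 31, 2004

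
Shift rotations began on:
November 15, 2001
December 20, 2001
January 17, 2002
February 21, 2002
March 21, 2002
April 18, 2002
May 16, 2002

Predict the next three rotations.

June 20, 2002; July 18, 2002; August 15, 2002

Gaps: 35, 28, 35, 28, 28, 28 days — a mix of 28 and 35. Every date is a Thursday.
Each is the 3rd Thursday of its month.
June 2002 — 3rd Thursday is June 20, 2002.
July 2002 — 3rd Thursday is July 18, 2002.
3rd Thursday of August 2002: August 15, 2002.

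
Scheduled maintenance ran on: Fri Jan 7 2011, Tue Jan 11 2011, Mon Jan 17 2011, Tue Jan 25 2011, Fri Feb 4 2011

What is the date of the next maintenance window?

Wed Feb 16 2011

The spacing grows by 2 each time: 4, 6, 8, 10 days.
Next gap: 12 days. Fri Feb 4 2011 + 12 days = Wed Feb 16 2011.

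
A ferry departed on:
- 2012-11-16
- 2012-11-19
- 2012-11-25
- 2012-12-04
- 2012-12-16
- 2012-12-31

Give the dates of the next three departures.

2013-01-18, 2013-02-08, 2013-03-04

The spacing grows by 3 each time: 3, 6, 9, 12, 15 days.
Next gap: 18 days. 2012-12-31 + 18 days = 2013-01-18.
Next gap: 21 days. 2013-01-18 + 21 days = 2013-02-08.
Next gap: 24 days. 2013-02-08 + 24 days = 2013-03-04.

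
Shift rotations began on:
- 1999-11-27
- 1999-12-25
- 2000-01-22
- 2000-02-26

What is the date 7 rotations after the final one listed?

2000-09-23

These are Saturdays at 28- or 35-day spacing (28, 28, 35).
The pattern: 4th Saturday of the month.
March 2000 — 4th Saturday is 2000-03-25.
4th Saturday of April 2000: 2000-04-22.
4th Saturday of May 2000: 2000-05-27.
June 2000 — 4th Saturday is 2000-06-24.
July 2000 — 4th Saturday is 2000-07-22.
4th Saturday of August 2000: 2000-08-26.
4th Saturday of September 2000: 2000-09-23.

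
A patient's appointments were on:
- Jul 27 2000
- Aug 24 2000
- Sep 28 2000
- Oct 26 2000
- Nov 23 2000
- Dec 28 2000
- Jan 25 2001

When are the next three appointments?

Feb 22 2001, Mar 22 2001, Apr 26 2001

These are Thursdays at 28- or 35-day spacing (28, 35, 28, 28, 35, 28).
The pattern: 4th Thursday of the month.
February 2001 — 4th Thursday is Feb 22 2001.
March 2001 — 4th Thursday is Mar 22 2001.
April 2001 — 4th Thursday is Apr 26 2001.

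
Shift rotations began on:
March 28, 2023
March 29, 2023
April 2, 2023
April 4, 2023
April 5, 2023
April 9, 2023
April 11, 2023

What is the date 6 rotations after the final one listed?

April 25, 2023

The gap pattern 1, 4, 2, 1, 4, 2 repeats every 3 events.
These are the Tuesdays, Wednesdays and Sundays of each week.
The following Wednesday is April 12, 2023.
The following Sunday is April 16, 2023.
The following Tuesday is April 18, 2023.
Next Wednesday: April 19, 2023.
Next Sunday: April 23, 2023.
The following Tuesday is April 25, 2023.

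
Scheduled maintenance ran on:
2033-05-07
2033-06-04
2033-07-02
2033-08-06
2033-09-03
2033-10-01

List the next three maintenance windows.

These are Saturdays at 28- or 35-day spacing (28, 28, 35, 28, 28).
The pattern: 1st Saturday of the month.
November 2033 — 1st Saturday is 2033-11-05.
1st Saturday of December 2033: 2033-12-03.
January 2034 — 1st Saturday is 2034-01-07.

2033-11-05, 2033-12-03, 2034-01-07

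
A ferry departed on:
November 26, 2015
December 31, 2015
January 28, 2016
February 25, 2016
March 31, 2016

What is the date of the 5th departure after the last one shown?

August 25, 2016

All Thursdays; the gaps (35, 28, 28, 35) vary with month length.
This is the last Thursday of each month.
April 2016 ends with Thursday April 28, 2016.
May 2016 ends with Thursday May 26, 2016.
June 2016 ends with Thursday June 30, 2016.
Last Thursday of July 2016: July 28, 2016.
Last Thursday of August 2016: August 25, 2016.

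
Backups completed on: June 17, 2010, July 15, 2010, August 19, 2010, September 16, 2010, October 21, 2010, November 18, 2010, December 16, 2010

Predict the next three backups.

January 20, 2011; February 17, 2011; March 17, 2011

These are Thursdays at 28- or 35-day spacing (28, 35, 28, 35, 28, 28).
The pattern: 3rd Thursday of the month.
3rd Thursday of January 2011: January 20, 2011.
3rd Thursday of February 2011: February 17, 2011.
March 2011 — 3rd Thursday is March 17, 2011.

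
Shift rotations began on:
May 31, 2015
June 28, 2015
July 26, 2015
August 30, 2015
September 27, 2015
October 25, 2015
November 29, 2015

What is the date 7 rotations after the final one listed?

These are Sundays with 28, 28, 35, 28, 28, 35-day gaps.
Each is the final Sunday of its month — May 31, 2015 is past the 28th, so '4th Sunday' doesn't fit.
Last Sunday of December 2015: December 27, 2015.
January 2016 ends with Sunday January 31, 2016.
February 2016 ends with Sunday February 28, 2016.
Last Sunday of March 2016: March 27, 2016.
April 2016 ends with Sunday April 24, 2016.
May 2016 ends with Sunday May 29, 2016.
June 2016 ends with Sunday June 26, 2016.

June 26, 2016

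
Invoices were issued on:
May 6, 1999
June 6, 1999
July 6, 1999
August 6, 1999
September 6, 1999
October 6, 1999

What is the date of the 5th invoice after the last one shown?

Gaps: 31, 30, 31, 31, 30 days — not constant. Every event is on the 6th of the month.
Pattern: the 6th of each month.
Next: November 1999 → November 6, 1999.
Next: December 1999 → December 6, 1999.
Next: January 2000 → January 6, 2000.
Next: February 2000 → February 6, 2000.
March 2000: March 6, 2000.

March 6, 2000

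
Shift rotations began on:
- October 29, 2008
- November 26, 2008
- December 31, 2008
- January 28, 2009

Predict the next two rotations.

Every date is a Wednesday; gaps 28, 35, 28 days.
Each is the last Wednesday of its month (at least one falls on the 29th or later, ruling out '4th Wednesday').
February 2009 ends with Wednesday February 25, 2009.
March 2009 ends with Wednesday March 25, 2009.

February 25, 2009; March 25, 2009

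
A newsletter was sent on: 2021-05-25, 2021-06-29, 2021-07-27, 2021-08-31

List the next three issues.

These are Tuesdays with 35, 28, 35-day gaps.
Each is the final Tuesday of its month — 2021-06-29 is past the 28th, so '4th Tuesday' doesn't fit.
Last Tuesday of September 2021: 2021-09-28.
October 2021 ends with Tuesday 2021-10-26.
November 2021 ends with Tuesday 2021-11-30.

2021-09-28, 2021-10-26, 2021-11-30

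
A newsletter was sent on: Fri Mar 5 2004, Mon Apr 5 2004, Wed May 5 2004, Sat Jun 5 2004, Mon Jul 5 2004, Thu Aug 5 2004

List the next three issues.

Sun Sep 5 2004, Tue Oct 5 2004, Fri Nov 5 2004

Gaps: 31, 30, 31, 30, 31 days — not constant. Every event is on the 5th of the month.
Pattern: the 5th of each month.
September 2004: Sun Sep 5 2004.
October 2004: Tue Oct 5 2004.
November 2004: Fri Nov 5 2004.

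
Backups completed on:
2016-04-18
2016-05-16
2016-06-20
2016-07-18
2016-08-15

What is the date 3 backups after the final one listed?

2016-11-21

These are Mondays at 28- or 35-day spacing (28, 35, 28, 28).
The pattern: 3rd Monday of the month.
September 2016 — 3rd Monday is 2016-09-19.
October 2016 — 3rd Monday is 2016-10-17.
3rd Monday of November 2016: 2016-11-21.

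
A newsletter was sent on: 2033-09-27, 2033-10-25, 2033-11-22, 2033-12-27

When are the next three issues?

2034-01-24, 2034-02-28, 2034-03-28

All dates are Tuesdays, 28, 28, 35 days apart.
Specifically, the 4th Tuesday of each month.
January 2034 — 4th Tuesday is 2034-01-24.
4th Tuesday of February 2034: 2034-02-28.
4th Tuesday of March 2034: 2034-03-28.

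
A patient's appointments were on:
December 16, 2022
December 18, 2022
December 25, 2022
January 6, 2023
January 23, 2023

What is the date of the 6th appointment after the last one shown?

The spacing grows by 5 each time: 2, 7, 12, 17 days.
Next gap: 22 days. January 23, 2023 + 22 days = February 14, 2023.
Next gap: 27 days. February 14, 2023 + 27 days = March 13, 2023.
Next gap: 32 days. March 13, 2023 + 32 days = April 14, 2023.
Next gap: 37 days. April 14, 2023 + 37 days = May 21, 2023.
Next gap: 42 days. May 21, 2023 + 42 days = July 2, 2023.
Next gap: 47 days. July 2, 2023 + 47 days = August 18, 2023.

August 18, 2023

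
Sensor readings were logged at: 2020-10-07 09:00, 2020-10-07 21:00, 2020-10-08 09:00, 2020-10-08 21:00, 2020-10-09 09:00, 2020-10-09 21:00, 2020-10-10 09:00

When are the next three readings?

2020-10-10 21:00, 2020-10-11 09:00, 2020-10-11 21:00

Gaps: 12, 12, 12, 12, 12, 12 hours — each event is 12 hours after the previous one.
2020-10-10 09:00 + 12 h = 2020-10-10 21:00.
2020-10-10 21:00 + 12 h = 2020-10-11 09:00.
2020-10-11 09:00 + 12 h = 2020-10-11 21:00.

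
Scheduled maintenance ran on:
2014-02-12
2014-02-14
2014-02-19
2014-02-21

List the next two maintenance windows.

2014-02-26, 2014-02-28

The gap pattern 2, 5, 2 repeats every 2 events.
These are the Wednesdays and Fridays of each week.
Next Wednesday: 2014-02-26.
The following Friday is 2014-02-28.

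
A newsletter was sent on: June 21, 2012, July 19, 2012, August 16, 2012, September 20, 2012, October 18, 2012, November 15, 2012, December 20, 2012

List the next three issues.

January 17, 2013; February 21, 2013; March 21, 2013

These are Thursdays at 28- or 35-day spacing (28, 28, 35, 28, 28, 35).
The pattern: 3rd Thursday of the month.
3rd Thursday of January 2013: January 17, 2013.
3rd Thursday of February 2013: February 21, 2013.
March 2013 — 3rd Thursday is March 21, 2013.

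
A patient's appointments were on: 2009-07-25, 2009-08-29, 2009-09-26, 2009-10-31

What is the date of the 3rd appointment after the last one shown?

Every date is a Saturday; gaps 35, 28, 35 days.
Each is the last Saturday of its month (at least one falls on the 29th or later, ruling out '4th Saturday').
November 2009 ends with Saturday 2009-11-28.
December 2009 ends with Saturday 2009-12-26.
January 2010 ends with Saturday 2010-01-30.

2010-01-30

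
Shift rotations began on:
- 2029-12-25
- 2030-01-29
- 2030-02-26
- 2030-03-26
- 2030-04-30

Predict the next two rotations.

These are Tuesdays with 35, 28, 28, 35-day gaps.
Each is the final Tuesday of its month — 2030-01-29 is past the 28th, so '4th Tuesday' doesn't fit.
Last Tuesday of May 2030: 2030-05-28.
June 2030 ends with Tuesday 2030-06-25.

2030-05-28, 2030-06-25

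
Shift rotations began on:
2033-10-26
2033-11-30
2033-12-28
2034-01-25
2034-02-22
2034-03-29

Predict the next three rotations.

2034-04-26, 2034-05-31, 2034-06-28

All Wednesdays; the gaps (35, 28, 28, 28, 35) vary with month length.
This is the last Wednesday of each month.
Last Wednesday of April 2034: 2034-04-26.
Last Wednesday of May 2034: 2034-05-31.
Last Wednesday of June 2034: 2034-06-28.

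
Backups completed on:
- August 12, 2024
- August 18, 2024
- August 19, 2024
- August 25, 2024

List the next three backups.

August 26, 2024; September 1, 2024; September 2, 2024

The gap pattern 6, 1, 6 repeats every 2 events.
These are the Mondays and Sundays of each week.
Next Monday: August 26, 2024.
Next Sunday: September 1, 2024.
The following Monday is September 2, 2024.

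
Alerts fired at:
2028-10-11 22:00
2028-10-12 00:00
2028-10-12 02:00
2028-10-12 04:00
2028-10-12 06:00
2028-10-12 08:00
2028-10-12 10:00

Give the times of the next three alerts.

Spacing: 2, 2, 2, 2, 2, 2 h — constant 2 h.
2028-10-12 10:00 + 2 h = 2028-10-12 12:00.
2028-10-12 12:00 + 2 h = 2028-10-12 14:00.
2028-10-12 14:00 + 2 h = 2028-10-12 16:00.

2028-10-12 12:00, 2028-10-12 14:00, 2028-10-12 16:00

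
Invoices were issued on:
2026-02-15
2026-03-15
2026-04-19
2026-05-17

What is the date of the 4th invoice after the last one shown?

Gaps: 28, 35, 28 days — a mix of 28 and 35. Every date is a Sunday.
Each is the 3rd Sunday of its month.
3rd Sunday of June 2026: 2026-06-21.
July 2026 — 3rd Sunday is 2026-07-19.
3rd Sunday of August 2026: 2026-08-16.
3rd Sunday of September 2026: 2026-09-20.

2026-09-20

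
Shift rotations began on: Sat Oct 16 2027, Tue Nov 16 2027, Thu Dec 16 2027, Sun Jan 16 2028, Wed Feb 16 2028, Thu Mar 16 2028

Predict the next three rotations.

Sun Apr 16 2028, Tue May 16 2028, Fri Jun 16 2028

Each date is the 16th; the gaps (31, 30, 31, 31, 29) track the month lengths.
The rule is the 16th of each month.
April 2028: Sun Apr 16 2028.
May 2028: Tue May 16 2028.
Next: June 2028 → Fri Jun 16 2028.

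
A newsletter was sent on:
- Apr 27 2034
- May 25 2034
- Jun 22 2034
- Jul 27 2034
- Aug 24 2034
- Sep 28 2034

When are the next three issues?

Oct 26 2034, Nov 23 2034, Dec 28 2034

Gaps: 28, 28, 35, 28, 35 days — a mix of 28 and 35. Every date is a Thursday.
Each is the 4th Thursday of its month.
4th Thursday of October 2034: Oct 26 2034.
November 2034 — 4th Thursday is Nov 23 2034.
4th Thursday of December 2034: Dec 28 2034.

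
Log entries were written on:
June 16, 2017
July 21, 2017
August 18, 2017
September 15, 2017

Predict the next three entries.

October 20, 2017; November 17, 2017; December 15, 2017

Gaps: 35, 28, 28 days — a mix of 28 and 35. Every date is a Friday.
Each is the 3rd Friday of its month.
3rd Friday of October 2017: October 20, 2017.
November 2017 — 3rd Friday is November 17, 2017.
December 2017 — 3rd Friday is December 15, 2017.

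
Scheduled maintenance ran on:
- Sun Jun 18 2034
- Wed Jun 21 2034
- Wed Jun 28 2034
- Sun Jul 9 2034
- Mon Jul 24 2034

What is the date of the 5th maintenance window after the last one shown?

Gaps: 3, 7, 11, 15 days — each gap is 4 larger than the previous one.
Next gap: 19 days. Mon Jul 24 2034 + 19 days = Sat Aug 12 2034.
Next gap: 23 days. Sat Aug 12 2034 + 23 days = Mon Sep 4 2034.
Next gap: 27 days. Mon Sep 4 2034 + 27 days = Sun Oct 1 2034.
Next gap: 31 days. Sun Oct 1 2034 + 31 days = Wed Nov 1 2034.
Next gap: 35 days. Wed Nov 1 2034 + 35 days = Wed Dec 6 2034.

Wed Dec 6 2034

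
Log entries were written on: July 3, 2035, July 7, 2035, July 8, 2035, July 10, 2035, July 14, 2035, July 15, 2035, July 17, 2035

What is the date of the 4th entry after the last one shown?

July 28, 2035

Every event lands on a Tuesday or Saturday or Sunday (gaps cycle 4, 1, 2, 4, 1, 2).
So the schedule is: every Tuesday, Saturday and Sunday.
Next Saturday: July 21, 2035.
The following Sunday is July 22, 2035.
The following Tuesday is July 24, 2035.
Next Saturday: July 28, 2035.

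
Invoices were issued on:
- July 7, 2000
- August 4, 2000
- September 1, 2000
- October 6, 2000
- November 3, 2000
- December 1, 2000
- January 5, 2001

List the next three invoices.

February 2, 2001; March 2, 2001; April 6, 2001

Gaps: 28, 28, 35, 28, 28, 35 days — a mix of 28 and 35. Every date is a Friday.
Each is the 1st Friday of its month.
February 2001 — 1st Friday is February 2, 2001.
1st Friday of March 2001: March 2, 2001.
1st Friday of April 2001: April 6, 2001.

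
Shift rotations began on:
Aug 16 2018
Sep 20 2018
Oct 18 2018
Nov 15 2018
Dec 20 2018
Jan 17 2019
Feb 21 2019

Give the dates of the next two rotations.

All dates are Thursdays, 35, 28, 28, 35, 28, 35 days apart.
Specifically, the 3rd Thursday of each month.
3rd Thursday of March 2019: Mar 21 2019.
3rd Thursday of April 2019: Apr 18 2019.

Mar 21 2019, Apr 18 2019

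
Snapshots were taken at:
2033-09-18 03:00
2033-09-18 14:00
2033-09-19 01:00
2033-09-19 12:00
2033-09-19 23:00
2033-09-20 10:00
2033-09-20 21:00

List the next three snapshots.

2033-09-21 08:00, 2033-09-21 19:00, 2033-09-22 06:00

Spacing: 11, 11, 11, 11, 11, 11 h — constant 11 h.
2033-09-20 21:00 + 11 h = 2033-09-21 08:00.
2033-09-21 08:00 + 11 h = 2033-09-21 19:00.
2033-09-21 19:00 + 11 h = 2033-09-22 06:00.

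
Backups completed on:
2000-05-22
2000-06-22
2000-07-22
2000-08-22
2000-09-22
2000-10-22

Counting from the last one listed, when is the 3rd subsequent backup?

Gaps: 31, 30, 31, 31, 30 days — not constant. Every event is on the 22nd of the month.
Pattern: the 22nd of each month.
Next: November 2000 → 2000-11-22.
Next: December 2000 → 2000-12-22.
January 2001: 2001-01-22.

2001-01-22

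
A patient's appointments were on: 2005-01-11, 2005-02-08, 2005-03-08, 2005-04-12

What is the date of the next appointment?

2005-05-10

These are Tuesdays at 28- or 35-day spacing (28, 28, 35).
The pattern: 2nd Tuesday of the month.
May 2005 — 2nd Tuesday is 2005-05-10.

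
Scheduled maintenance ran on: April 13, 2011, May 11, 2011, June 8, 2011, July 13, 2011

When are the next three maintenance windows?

August 10, 2011; September 14, 2011; October 12, 2011

All dates are Wednesdays, 28, 28, 35 days apart.
Specifically, the 2nd Wednesday of each month.
August 2011 — 2nd Wednesday is August 10, 2011.
September 2011 — 2nd Wednesday is September 14, 2011.
October 2011 — 2nd Wednesday is October 12, 2011.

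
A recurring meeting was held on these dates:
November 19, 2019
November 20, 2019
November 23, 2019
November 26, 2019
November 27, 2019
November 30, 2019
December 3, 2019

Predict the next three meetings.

December 4, 2019; December 7, 2019; December 10, 2019

Gaps: 1, 3, 3, 1, 3, 3 days — not constant, but cyclic with period 3.
The events fall on every Tuesday, Wednesday and Saturday.
Next Wednesday: December 4, 2019.
The following Saturday is December 7, 2019.
The following Tuesday is December 10, 2019.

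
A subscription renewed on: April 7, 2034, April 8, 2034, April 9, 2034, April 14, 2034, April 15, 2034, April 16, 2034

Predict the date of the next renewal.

April 21, 2034

The gap pattern 1, 1, 5, 1, 1 repeats every 3 events.
These are the Fridays, Saturdays and Sundays of each week.
Next Friday: April 21, 2034.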